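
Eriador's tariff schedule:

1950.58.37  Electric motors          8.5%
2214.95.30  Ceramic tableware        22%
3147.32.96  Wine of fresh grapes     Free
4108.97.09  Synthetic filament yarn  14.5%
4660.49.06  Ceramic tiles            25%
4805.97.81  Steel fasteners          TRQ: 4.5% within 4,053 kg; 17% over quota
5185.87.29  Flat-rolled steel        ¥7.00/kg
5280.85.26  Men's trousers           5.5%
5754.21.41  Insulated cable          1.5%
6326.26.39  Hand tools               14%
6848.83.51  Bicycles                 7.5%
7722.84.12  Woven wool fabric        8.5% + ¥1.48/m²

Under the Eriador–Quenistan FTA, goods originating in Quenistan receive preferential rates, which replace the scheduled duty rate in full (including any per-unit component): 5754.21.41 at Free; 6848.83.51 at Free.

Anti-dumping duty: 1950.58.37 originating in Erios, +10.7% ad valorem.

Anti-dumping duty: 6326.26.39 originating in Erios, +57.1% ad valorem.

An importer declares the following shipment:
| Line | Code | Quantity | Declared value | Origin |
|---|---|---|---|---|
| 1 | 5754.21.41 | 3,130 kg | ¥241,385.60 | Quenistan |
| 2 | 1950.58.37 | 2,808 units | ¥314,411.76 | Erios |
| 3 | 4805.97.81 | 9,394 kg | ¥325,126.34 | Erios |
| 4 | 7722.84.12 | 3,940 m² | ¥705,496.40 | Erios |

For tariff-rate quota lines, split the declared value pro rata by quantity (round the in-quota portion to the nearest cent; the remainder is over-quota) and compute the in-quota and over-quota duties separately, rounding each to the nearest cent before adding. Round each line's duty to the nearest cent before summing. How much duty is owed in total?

¥163,902.63

Line 1 (5754.21.41, Quenistan, 3,130 kg, ¥241,385.60):
Base rate for 5754.21.41 is 1.5%.
Origin Quenistan qualifies under the Eriador–Quenistan agreement and 5754.21.41 is covered: preferential rate Free applies instead.
Duty = ¥241,385.60 × 0% = ¥0.00.
Line 2 (1950.58.37, Erios, 2,808 units, ¥314,411.76):
Base rate for 1950.58.37 is 8.5%.
Additional duty on 1950.58.37 from Erios: +10.7%. Applied ad valorem rate: 8.5% + 10.7% = 19.2%.
Duty = ¥314,411.76 × 19.2% = ¥60,367.06.
Line 3 (4805.97.81, Erios, 9,394 kg, ¥325,126.34):
Code 4805.97.81 is under a tariff-rate quota (threshold 4,053 kg). In-quota: 4,053 kg at 4.5%; over-quota: 5,341 kg at 17%.
Pro-rata value split: in-quota = ¥325,126.34 × 4,053/9,394 = ¥140,274.33; over-quota = ¥325,126.34 − ¥140,274.33 = ¥184,852.01.
In-quota duty = ¥140,274.33 × 4.5% = ¥6,312.34. Over-quota duty = ¥184,852.01 × 17% = ¥31,424.84.
Line duty = ¥6,312.34 + ¥31,424.84 = ¥37,737.18.
Line 4 (7722.84.12, Erios, 3,940 m², ¥705,496.40):
Base rate for 7722.84.12 is 8.5% + ¥1.48/m².
Duty = ¥705,496.40 × 8.5% + 3,940 × ¥1.48 = ¥65,798.39.
Total = ¥0.00 + ¥60,367.06 + ¥37,737.18 + ¥65,798.39 = ¥163,902.63.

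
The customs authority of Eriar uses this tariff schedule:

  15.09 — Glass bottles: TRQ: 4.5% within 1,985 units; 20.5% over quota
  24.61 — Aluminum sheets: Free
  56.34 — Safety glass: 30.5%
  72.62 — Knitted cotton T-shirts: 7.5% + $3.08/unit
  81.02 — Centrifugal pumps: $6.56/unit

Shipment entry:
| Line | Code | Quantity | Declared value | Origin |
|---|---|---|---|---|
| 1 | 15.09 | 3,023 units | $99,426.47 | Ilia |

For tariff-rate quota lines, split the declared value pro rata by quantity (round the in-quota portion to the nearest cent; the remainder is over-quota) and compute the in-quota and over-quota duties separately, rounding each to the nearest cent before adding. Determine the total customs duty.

$9,936.56

Line 1 (15.09, Ilia, 3,023 units, $99,426.47):
Code 15.09 is under a tariff-rate quota (threshold 1,985 units). In-quota: 1,985 units at 4.5%; over-quota: 1,038 units at 20.5%.
Pro-rata value split: in-quota = $99,426.47 × 1,985/3,023 = $65,286.65; over-quota = $99,426.47 − $65,286.65 = $34,139.82.
In-quota duty = $65,286.65 × 4.5% = $2,937.90. Over-quota duty = $34,139.82 × 20.5% = $6,998.66.
Line duty = $2,937.90 + $6,998.66 = $9,936.56.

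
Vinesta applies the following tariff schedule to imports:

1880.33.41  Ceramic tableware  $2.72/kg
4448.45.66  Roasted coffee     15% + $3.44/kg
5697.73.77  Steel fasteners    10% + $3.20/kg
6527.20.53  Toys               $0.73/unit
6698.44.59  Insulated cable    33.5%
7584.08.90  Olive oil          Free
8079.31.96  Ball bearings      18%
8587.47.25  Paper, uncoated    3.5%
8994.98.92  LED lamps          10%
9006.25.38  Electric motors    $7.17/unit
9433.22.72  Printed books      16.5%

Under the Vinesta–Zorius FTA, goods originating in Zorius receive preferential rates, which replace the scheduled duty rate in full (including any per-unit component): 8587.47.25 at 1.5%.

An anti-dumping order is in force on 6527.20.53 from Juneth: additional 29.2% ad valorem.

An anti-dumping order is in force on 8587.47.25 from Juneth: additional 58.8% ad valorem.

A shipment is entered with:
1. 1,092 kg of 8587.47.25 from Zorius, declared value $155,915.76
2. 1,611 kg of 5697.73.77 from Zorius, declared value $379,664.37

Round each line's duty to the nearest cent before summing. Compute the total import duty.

Line 1 (8587.47.25, Zorius, 1,092 kg, $155,915.76):
Base rate for 8587.47.25 is 3.5%.
Origin Zorius qualifies under the Vinesta–Zorius agreement and 8587.47.25 is covered: preferential rate 1.5% applies instead.
The additional-duty order on 8587.47.25 targets Juneth, not Zorius; it does not apply.
Duty = $155,915.76 × 1.5% = $2,338.74.
Line 2 (5697.73.77, Zorius, 1,611 kg, $379,664.37):
Base rate for 5697.73.77 is 10% + $3.20/kg.
Origin Zorius is the FTA partner but 5697.73.77 is not on the preference list; base rate stands.
Duty = $379,664.37 × 10% + 1,611 × $3.20 = $43,121.64.
Total = $2,338.74 + $43,121.64 = $45,460.38.

$45,460.38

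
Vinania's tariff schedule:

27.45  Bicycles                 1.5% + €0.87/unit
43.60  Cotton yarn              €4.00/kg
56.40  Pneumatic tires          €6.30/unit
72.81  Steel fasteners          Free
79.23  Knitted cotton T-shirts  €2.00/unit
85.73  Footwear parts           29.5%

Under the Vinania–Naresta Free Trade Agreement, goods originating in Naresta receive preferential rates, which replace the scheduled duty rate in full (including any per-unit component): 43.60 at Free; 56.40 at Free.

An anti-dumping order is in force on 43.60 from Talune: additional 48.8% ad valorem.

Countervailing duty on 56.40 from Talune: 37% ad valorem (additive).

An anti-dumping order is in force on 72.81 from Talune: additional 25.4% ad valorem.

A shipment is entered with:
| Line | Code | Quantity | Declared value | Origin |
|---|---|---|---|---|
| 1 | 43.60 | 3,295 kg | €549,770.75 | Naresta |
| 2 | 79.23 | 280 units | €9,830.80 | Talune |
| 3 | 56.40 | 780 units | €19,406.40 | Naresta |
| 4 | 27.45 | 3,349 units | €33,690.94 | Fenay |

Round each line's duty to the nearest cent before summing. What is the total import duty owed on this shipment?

€3,978.99

Line 1 (43.60, Naresta, 3,295 kg, €549,770.75):
Base rate for 43.60 is €4.00/kg.
Origin Naresta qualifies under the Vinania–Naresta agreement and 43.60 is covered: preferential rate Free applies instead.
The additional-duty order on 43.60 targets Talune, not Naresta; it does not apply.
Duty = €549,770.75 × 0% = €0.00.
Line 2 (79.23, Talune, 280 units, €9,830.80):
Base rate for 79.23 is €2.00/unit.
Duty = 280 × €2.00 = €560.00.
Line 3 (56.40, Naresta, 780 units, €19,406.40):
Base rate for 56.40 is €6.30/unit.
Origin Naresta qualifies under the Vinania–Naresta agreement and 56.40 is covered: preferential rate Free applies instead.
The additional-duty order on 56.40 targets Talune, not Naresta; it does not apply.
Duty = €19,406.40 × 0% = €0.00.
Line 4 (27.45, Fenay, 3,349 units, €33,690.94):
Base rate for 27.45 is 1.5% + €0.87/unit.
Duty = €33,690.94 × 1.5% + 3,349 × €0.87 = €3,418.99.
Total = €0.00 + €560.00 + €0.00 + €3,418.99 = €3,978.99.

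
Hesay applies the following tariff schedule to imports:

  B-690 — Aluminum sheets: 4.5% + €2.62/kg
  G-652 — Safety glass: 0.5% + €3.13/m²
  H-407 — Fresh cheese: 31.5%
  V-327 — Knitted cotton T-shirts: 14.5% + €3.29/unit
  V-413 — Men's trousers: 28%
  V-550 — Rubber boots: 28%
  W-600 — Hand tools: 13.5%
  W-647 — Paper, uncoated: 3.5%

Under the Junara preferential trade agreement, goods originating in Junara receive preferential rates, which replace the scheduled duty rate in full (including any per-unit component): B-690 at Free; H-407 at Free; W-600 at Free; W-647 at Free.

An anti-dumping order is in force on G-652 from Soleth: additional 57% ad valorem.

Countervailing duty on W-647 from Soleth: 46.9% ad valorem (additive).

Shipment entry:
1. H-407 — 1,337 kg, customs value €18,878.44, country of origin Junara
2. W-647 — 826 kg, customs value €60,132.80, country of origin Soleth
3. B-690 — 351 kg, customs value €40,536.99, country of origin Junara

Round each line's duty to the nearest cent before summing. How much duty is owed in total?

€30,306.93

Line 1 (H-407, Junara, 1,337 kg, €18,878.44):
Base rate for H-407 is 31.5%.
Origin Junara qualifies under the Hesay–Junara agreement and H-407 is covered: preferential rate Free applies instead.
Duty = €18,878.44 × 0% = €0.00.
Line 2 (W-647, Soleth, 826 kg, €60,132.80):
Base rate for W-647 is 3.5%.
W-647 has an FTA preferential rate, but origin Soleth is not Junara; base rate stands.
Additional duty on W-647 from Soleth: +46.9%. Applied ad valorem rate: 3.5% + 46.9% = 50.4%.
Duty = €60,132.80 × 50.4% = €30,306.93.
Line 3 (B-690, Junara, 351 kg, €40,536.99):
Base rate for B-690 is 4.5% + €2.62/kg.
Origin Junara qualifies under the Hesay–Junara agreement and B-690 is covered: preferential rate Free applies instead.
Duty = €40,536.99 × 0% = €0.00.
Total = €0.00 + €30,306.93 + €0.00 = €30,306.93.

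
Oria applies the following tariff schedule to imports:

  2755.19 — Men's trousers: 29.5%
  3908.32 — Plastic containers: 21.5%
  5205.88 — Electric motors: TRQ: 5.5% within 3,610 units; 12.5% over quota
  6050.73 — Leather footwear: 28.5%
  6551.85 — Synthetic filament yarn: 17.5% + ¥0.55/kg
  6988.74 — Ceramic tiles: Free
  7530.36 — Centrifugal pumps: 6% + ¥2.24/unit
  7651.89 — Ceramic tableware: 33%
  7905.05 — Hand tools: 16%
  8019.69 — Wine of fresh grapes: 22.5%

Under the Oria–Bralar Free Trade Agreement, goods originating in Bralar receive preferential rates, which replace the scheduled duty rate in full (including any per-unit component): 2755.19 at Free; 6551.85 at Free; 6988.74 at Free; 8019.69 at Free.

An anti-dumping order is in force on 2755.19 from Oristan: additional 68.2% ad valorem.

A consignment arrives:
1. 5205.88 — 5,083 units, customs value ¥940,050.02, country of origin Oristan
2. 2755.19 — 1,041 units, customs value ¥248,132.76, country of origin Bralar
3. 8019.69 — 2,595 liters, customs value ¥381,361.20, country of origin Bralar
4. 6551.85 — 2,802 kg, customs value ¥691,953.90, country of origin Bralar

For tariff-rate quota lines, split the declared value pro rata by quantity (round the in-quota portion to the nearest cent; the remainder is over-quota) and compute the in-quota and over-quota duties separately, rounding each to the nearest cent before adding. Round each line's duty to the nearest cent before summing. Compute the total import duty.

Line 1 (5205.88, Oristan, 5,083 units, ¥940,050.02):
Code 5205.88 is under a tariff-rate quota (threshold 3,610 units). In-quota: 3,610 units at 5.5%; over-quota: 1,473 units at 12.5%.
Pro-rata value split: in-quota = ¥940,050.02 × 3,610/5,083 = ¥667,633.40; over-quota = ¥940,050.02 − ¥667,633.40 = ¥272,416.62.
In-quota duty = ¥667,633.40 × 5.5% = ¥36,719.84. Over-quota duty = ¥272,416.62 × 12.5% = ¥34,052.08.
Line duty = ¥36,719.84 + ¥34,052.08 = ¥70,771.92.
Line 2 (2755.19, Bralar, 1,041 units, ¥248,132.76):
Base rate for 2755.19 is 29.5%.
Origin Bralar qualifies under the Oria–Bralar agreement and 2755.19 is covered: preferential rate Free applies instead.
The additional-duty order on 2755.19 targets Oristan, not Bralar; it does not apply.
Duty = ¥248,132.76 × 0% = ¥0.00.
Line 3 (8019.69, Bralar, 2,595 liters, ¥381,361.20):
Base rate for 8019.69 is 22.5%.
Origin Bralar qualifies under the Oria–Bralar agreement and 8019.69 is covered: preferential rate Free applies instead.
Duty = ¥381,361.20 × 0% = ¥0.00.
Line 4 (6551.85, Bralar, 2,802 kg, ¥691,953.90):
Base rate for 6551.85 is 17.5% + ¥0.55/kg.
Origin Bralar qualifies under the Oria–Bralar agreement and 6551.85 is covered: preferential rate Free applies instead.
Duty = ¥691,953.90 × 0% = ¥0.00.
Total = ¥70,771.92 + ¥0.00 + ¥0.00 + ¥0.00 = ¥70,771.92.

¥70,771.92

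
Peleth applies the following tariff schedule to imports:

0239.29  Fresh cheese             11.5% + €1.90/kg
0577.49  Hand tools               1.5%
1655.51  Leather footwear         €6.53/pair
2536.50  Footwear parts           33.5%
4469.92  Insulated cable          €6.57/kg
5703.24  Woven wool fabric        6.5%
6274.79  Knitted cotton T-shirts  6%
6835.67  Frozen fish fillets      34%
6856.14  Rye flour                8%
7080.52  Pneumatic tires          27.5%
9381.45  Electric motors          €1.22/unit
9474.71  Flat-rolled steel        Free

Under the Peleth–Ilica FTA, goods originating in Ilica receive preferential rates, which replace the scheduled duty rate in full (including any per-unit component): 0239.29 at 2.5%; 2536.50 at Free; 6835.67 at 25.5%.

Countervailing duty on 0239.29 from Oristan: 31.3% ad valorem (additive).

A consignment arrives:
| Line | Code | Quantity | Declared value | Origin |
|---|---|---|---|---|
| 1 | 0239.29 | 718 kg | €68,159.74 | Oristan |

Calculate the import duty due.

Line 1 (0239.29, Oristan, 718 kg, €68,159.74):
Base rate for 0239.29 is 11.5% + €1.90/kg.
0239.29 has an FTA preferential rate, but origin Oristan is not Ilica; base rate stands.
Additional duty on 0239.29 from Oristan: +31.3%. Applied ad valorem rate: 11.5% + 31.3% = 42.8%.
Duty = €68,159.74 × 42.8% + 718 × €1.90 = €30,536.57.

€30,536.57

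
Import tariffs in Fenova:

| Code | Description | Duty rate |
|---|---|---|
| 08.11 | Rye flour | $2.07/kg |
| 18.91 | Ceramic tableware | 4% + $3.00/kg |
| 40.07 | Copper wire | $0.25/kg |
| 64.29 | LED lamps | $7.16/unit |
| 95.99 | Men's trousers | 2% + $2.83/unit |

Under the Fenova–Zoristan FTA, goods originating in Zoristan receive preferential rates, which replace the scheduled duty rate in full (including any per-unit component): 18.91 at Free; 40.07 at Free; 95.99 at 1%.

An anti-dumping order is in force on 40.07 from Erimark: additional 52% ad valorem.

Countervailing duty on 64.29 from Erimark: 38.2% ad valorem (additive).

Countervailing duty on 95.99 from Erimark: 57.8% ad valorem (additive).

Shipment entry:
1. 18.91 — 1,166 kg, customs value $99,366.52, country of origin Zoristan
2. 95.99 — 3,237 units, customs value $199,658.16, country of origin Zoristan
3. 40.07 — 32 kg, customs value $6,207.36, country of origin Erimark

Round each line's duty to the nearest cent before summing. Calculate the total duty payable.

$5,232.41

Line 1 (18.91, Zoristan, 1,166 kg, $99,366.52):
Base rate for 18.91 is 4% + $3.00/kg.
Origin Zoristan qualifies under the Fenova–Zoristan agreement and 18.91 is covered: preferential rate Free applies instead.
Duty = $99,366.52 × 0% = $0.00.
Line 2 (95.99, Zoristan, 3,237 units, $199,658.16):
Base rate for 95.99 is 2% + $2.83/unit.
Origin Zoristan qualifies under the Fenova–Zoristan agreement and 95.99 is covered: preferential rate 1% applies instead.
The additional-duty order on 95.99 targets Erimark, not Zoristan; it does not apply.
Duty = $199,658.16 × 1% = $1,996.58.
Line 3 (40.07, Erimark, 32 kg, $6,207.36):
Base rate for 40.07 is $0.25/kg.
40.07 has an FTA preferential rate, but origin Erimark is not Zoristan; base rate stands.
Additional duty on 40.07 from Erimark: +52% ad valorem. Applied ad valorem rate = 52%.
Duty = $6,207.36 × 52% + 32 × $0.25 = $3,235.83.
Total = $0.00 + $1,996.58 + $3,235.83 = $5,232.41.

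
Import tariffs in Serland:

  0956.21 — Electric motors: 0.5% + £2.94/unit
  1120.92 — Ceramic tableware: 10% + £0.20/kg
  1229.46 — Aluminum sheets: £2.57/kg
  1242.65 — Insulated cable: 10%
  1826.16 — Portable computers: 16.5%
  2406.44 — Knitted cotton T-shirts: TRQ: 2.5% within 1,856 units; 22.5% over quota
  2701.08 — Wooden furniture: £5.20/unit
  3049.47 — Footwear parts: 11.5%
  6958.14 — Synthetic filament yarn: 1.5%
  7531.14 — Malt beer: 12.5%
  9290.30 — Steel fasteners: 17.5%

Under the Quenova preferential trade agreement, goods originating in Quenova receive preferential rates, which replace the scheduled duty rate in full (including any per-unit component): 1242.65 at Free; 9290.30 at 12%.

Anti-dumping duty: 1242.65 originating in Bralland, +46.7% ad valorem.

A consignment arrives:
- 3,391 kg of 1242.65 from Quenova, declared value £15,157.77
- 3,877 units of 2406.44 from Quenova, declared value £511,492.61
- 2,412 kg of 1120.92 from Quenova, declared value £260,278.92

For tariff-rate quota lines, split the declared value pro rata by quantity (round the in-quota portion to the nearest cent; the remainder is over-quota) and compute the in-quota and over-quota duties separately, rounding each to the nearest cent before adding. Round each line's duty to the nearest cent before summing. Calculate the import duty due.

Line 1 (1242.65, Quenova, 3,391 kg, £15,157.77):
Base rate for 1242.65 is 10%.
Origin Quenova qualifies under the Serland–Quenova agreement and 1242.65 is covered: preferential rate Free applies instead.
The additional-duty order on 1242.65 targets Bralland, not Quenova; it does not apply.
Duty = £15,157.77 × 0% = £0.00.
Line 2 (2406.44, Quenova, 3,877 units, £511,492.61):
Code 2406.44 is under a tariff-rate quota (threshold 1,856 units). In-quota: 1,856 units at 2.5%; over-quota: 2,021 units at 22.5%.
Pro-rata value split: in-quota = £511,492.61 × 1,856/3,877 = £244,862.08; over-quota = £511,492.61 − £244,862.08 = £266,630.53.
In-quota duty = £244,862.08 × 2.5% = £6,121.55. Over-quota duty = £266,630.53 × 22.5% = £59,991.87.
Line duty = £6,121.55 + £59,991.87 = £66,113.42.
Line 3 (1120.92, Quenova, 2,412 kg, £260,278.92):
Base rate for 1120.92 is 10% + £0.20/kg.
Origin Quenova is the FTA partner but 1120.92 is not on the preference list; base rate stands.
Duty = £260,278.92 × 10% + 2,412 × £0.20 = £26,510.29.
Total = £0.00 + £66,113.42 + £26,510.29 = £92,623.71.

£92,623.71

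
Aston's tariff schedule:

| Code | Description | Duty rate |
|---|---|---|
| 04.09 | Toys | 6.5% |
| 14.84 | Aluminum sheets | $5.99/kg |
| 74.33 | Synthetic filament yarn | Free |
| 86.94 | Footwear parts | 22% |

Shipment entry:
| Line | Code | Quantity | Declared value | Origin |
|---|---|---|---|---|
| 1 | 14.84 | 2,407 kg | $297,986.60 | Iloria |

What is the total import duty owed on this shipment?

Line 1 (14.84, Iloria, 2,407 kg, $297,986.60):
Base rate for 14.84 is $5.99/kg.
Duty = 2,407 × $5.99 = $14,417.93.

$14,417.93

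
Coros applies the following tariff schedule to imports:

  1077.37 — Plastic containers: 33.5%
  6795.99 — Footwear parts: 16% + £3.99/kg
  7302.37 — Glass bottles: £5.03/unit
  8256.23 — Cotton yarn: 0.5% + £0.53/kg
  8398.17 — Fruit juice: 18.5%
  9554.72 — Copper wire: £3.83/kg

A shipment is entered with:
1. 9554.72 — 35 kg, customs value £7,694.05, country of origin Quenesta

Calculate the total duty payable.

£134.05

Line 1 (9554.72, Quenesta, 35 kg, £7,694.05):
Base rate for 9554.72 is £3.83/kg.
Duty = 35 × £3.83 = £134.05.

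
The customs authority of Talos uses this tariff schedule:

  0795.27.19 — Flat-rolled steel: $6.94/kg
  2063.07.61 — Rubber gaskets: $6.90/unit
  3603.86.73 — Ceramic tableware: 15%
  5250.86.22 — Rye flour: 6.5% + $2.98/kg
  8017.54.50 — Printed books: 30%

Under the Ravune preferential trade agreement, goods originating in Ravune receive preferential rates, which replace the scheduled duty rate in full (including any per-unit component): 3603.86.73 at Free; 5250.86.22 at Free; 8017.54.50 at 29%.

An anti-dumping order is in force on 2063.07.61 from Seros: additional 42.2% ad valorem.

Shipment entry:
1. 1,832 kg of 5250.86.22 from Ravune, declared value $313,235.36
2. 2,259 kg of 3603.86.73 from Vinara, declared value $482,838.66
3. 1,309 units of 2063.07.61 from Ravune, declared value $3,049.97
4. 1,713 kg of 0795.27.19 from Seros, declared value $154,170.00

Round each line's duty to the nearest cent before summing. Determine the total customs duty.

$93,346.12

Line 1 (5250.86.22, Ravune, 1,832 kg, $313,235.36):
Base rate for 5250.86.22 is 6.5% + $2.98/kg.
Origin Ravune qualifies under the Talos–Ravune agreement and 5250.86.22 is covered: preferential rate Free applies instead.
Duty = $313,235.36 × 0% = $0.00.
Line 2 (3603.86.73, Vinara, 2,259 kg, $482,838.66):
Base rate for 3603.86.73 is 15%.
3603.86.73 has an FTA preferential rate, but origin Vinara is not Ravune; base rate stands.
Duty = $482,838.66 × 15% = $72,425.80.
Line 3 (2063.07.61, Ravune, 1,309 units, $3,049.97):
Base rate for 2063.07.61 is $6.90/unit.
Origin Ravune is the FTA partner but 2063.07.61 is not on the preference list; base rate stands.
The additional-duty order on 2063.07.61 targets Seros, not Ravune; it does not apply.
Duty = 1,309 × $6.90 = $9,032.10.
Line 4 (0795.27.19, Seros, 1,713 kg, $154,170.00):
Base rate for 0795.27.19 is $6.94/kg.
Duty = 1,713 × $6.94 = $11,888.22.
Total = $0.00 + $72,425.80 + $9,032.10 + $11,888.22 = $93,346.12.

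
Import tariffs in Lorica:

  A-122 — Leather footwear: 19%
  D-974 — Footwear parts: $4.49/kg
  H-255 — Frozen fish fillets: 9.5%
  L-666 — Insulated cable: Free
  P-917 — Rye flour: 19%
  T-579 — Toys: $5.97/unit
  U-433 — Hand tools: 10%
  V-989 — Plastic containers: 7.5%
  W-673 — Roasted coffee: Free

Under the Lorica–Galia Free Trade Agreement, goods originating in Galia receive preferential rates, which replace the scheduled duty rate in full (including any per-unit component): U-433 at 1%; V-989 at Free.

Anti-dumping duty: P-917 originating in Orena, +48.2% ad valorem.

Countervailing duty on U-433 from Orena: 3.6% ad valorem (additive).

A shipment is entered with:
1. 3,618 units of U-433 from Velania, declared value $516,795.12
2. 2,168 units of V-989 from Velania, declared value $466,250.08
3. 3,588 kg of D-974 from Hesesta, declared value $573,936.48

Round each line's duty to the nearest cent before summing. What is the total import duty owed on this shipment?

$102,758.39

Line 1 (U-433, Velania, 3,618 units, $516,795.12):
Base rate for U-433 is 10%.
U-433 has an FTA preferential rate, but origin Velania is not Galia; base rate stands.
The additional-duty order on U-433 targets Orena, not Velania; it does not apply.
Duty = $516,795.12 × 10% = $51,679.51.
Line 2 (V-989, Velania, 2,168 units, $466,250.08):
Base rate for V-989 is 7.5%.
V-989 has an FTA preferential rate, but origin Velania is not Galia; base rate stands.
Duty = $466,250.08 × 7.5% = $34,968.76.
Line 3 (D-974, Hesesta, 3,588 kg, $573,936.48):
Base rate for D-974 is $4.49/kg.
Duty = 3,588 × $4.49 = $16,110.12.
Total = $51,679.51 + $34,968.76 + $16,110.12 = $102,758.39.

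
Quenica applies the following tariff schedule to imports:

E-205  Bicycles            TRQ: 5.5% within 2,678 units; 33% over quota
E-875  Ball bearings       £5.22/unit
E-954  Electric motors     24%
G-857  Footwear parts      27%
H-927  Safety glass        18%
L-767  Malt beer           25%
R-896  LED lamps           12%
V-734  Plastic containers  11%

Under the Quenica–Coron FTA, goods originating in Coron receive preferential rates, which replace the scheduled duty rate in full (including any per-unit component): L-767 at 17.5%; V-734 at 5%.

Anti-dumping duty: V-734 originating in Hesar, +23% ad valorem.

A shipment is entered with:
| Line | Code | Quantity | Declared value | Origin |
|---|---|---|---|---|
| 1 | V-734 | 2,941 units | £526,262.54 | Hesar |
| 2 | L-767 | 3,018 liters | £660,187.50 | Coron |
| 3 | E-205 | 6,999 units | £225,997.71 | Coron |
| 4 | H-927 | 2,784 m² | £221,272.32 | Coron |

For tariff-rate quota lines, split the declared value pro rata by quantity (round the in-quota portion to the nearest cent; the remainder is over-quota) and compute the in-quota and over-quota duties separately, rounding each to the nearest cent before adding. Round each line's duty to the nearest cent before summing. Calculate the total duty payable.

£385,090.36

Line 1 (V-734, Hesar, 2,941 units, £526,262.54):
Base rate for V-734 is 11%.
V-734 has an FTA preferential rate, but origin Hesar is not Coron; base rate stands.
Additional duty on V-734 from Hesar: +23%. Applied ad valorem rate: 11% + 23% = 34%.
Duty = £526,262.54 × 34% = £178,929.26.
Line 2 (L-767, Coron, 3,018 liters, £660,187.50):
Base rate for L-767 is 25%.
Origin Coron qualifies under the Quenica–Coron agreement and L-767 is covered: preferential rate 17.5% applies instead.
Duty = £660,187.50 × 17.5% = £115,532.81.
Line 3 (E-205, Coron, 6,999 units, £225,997.71):
Code E-205 is under a tariff-rate quota (threshold 2,678 units). In-quota: 2,678 units at 5.5%; over-quota: 4,321 units at 33%.
Pro-rata value split: in-quota = £225,997.71 × 2,678/6,999 = £86,472.62; over-quota = £225,997.71 − £86,472.62 = £139,525.09.
In-quota duty = £86,472.62 × 5.5% = £4,755.99. Over-quota duty = £139,525.09 × 33% = £46,043.28.
Line duty = £4,755.99 + £46,043.28 = £50,799.27.
Line 4 (H-927, Coron, 2,784 m², £221,272.32):
Base rate for H-927 is 18%.
Origin Coron is the FTA partner but H-927 is not on the preference list; base rate stands.
Duty = £221,272.32 × 18% = £39,829.02.
Total = £178,929.26 + £115,532.81 + £50,799.27 + £39,829.02 = £385,090.36.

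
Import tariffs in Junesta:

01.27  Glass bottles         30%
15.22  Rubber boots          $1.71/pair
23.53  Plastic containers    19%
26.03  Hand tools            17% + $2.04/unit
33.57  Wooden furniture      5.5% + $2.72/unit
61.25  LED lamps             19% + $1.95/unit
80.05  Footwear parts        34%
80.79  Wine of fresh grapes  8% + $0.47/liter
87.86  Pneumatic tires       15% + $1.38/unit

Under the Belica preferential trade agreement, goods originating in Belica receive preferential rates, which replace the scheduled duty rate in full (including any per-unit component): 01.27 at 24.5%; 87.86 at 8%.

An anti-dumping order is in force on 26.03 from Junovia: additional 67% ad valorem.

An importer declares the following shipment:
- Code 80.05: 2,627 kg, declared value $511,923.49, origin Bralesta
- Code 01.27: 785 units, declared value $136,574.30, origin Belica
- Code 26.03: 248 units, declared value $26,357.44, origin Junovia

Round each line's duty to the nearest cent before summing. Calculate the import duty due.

Line 1 (80.05, Bralesta, 2,627 kg, $511,923.49):
Base rate for 80.05 is 34%.
Duty = $511,923.49 × 34% = $174,053.99.
Line 2 (01.27, Belica, 785 units, $136,574.30):
Base rate for 01.27 is 30%.
Origin Belica qualifies under the Junesta–Belica agreement and 01.27 is covered: preferential rate 24.5% applies instead.
Duty = $136,574.30 × 24.5% = $33,460.70.
Line 3 (26.03, Junovia, 248 units, $26,357.44):
Base rate for 26.03 is 17% + $2.04/unit.
Additional duty on 26.03 from Junovia: +67%. Applied ad valorem rate: 17% + 67% = 84%.
Duty = $26,357.44 × 84% + 248 × $2.04 = $22,646.17.
Total = $174,053.99 + $33,460.70 + $22,646.17 = $230,160.86.

$230,160.86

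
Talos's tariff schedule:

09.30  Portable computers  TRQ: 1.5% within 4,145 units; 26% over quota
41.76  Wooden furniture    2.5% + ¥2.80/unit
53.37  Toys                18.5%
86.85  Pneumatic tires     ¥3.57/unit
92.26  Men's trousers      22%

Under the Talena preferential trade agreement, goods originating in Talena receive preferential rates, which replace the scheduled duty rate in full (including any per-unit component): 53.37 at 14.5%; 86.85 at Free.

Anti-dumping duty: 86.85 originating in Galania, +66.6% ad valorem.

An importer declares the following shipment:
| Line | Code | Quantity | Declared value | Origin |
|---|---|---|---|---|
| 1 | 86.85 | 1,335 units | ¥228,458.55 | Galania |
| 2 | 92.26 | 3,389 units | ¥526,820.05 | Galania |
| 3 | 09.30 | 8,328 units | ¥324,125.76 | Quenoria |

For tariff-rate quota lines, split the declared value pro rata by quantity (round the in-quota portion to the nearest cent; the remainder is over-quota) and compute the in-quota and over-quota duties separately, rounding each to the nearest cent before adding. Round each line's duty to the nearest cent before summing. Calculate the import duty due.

¥317,568.21

Line 1 (86.85, Galania, 1,335 units, ¥228,458.55):
Base rate for 86.85 is ¥3.57/unit.
86.85 has an FTA preferential rate, but origin Galania is not Talena; base rate stands.
Additional duty on 86.85 from Galania: +66.6% ad valorem. Applied ad valorem rate = 66.6%.
Duty = ¥228,458.55 × 66.6% + 1,335 × ¥3.57 = ¥156,919.34.
Line 2 (92.26, Galania, 3,389 units, ¥526,820.05):
Base rate for 92.26 is 22%.
Duty = ¥526,820.05 × 22% = ¥115,900.41.
Line 3 (09.30, Quenoria, 8,328 units, ¥324,125.76):
Code 09.30 is under a tariff-rate quota (threshold 4,145 units). In-quota: 4,145 units at 1.5%; over-quota: 4,183 units at 26%.
Pro-rata value split: in-quota = ¥324,125.76 × 4,145/8,328 = ¥161,323.40; over-quota = ¥324,125.76 − ¥161,323.40 = ¥162,802.36.
In-quota duty = ¥161,323.40 × 1.5% = ¥2,419.85. Over-quota duty = ¥162,802.36 × 26% = ¥42,328.61.
Line duty = ¥2,419.85 + ¥42,328.61 = ¥44,748.46.
Total = ¥156,919.34 + ¥115,900.41 + ¥44,748.46 = ¥317,568.21.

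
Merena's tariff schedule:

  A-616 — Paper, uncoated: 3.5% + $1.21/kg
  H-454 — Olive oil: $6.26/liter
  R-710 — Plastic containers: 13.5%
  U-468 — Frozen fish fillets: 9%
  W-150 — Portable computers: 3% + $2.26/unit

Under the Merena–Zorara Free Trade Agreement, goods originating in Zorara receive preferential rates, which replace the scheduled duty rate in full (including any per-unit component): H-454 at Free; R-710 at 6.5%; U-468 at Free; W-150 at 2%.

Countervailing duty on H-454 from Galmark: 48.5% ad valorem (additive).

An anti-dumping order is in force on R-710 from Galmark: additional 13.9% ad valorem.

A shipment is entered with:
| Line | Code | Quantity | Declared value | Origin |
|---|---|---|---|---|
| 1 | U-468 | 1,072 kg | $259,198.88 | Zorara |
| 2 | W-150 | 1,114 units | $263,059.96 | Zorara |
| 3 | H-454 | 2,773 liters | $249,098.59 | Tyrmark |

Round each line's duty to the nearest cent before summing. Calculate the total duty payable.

$22,620.18

Line 1 (U-468, Zorara, 1,072 kg, $259,198.88):
Base rate for U-468 is 9%.
Origin Zorara qualifies under the Merena–Zorara agreement and U-468 is covered: preferential rate Free applies instead.
Duty = $259,198.88 × 0% = $0.00.
Line 2 (W-150, Zorara, 1,114 units, $263,059.96):
Base rate for W-150 is 3% + $2.26/unit.
Origin Zorara qualifies under the Merena–Zorara agreement and W-150 is covered: preferential rate 2% applies instead.
Duty = $263,059.96 × 2% = $5,261.20.
Line 3 (H-454, Tyrmark, 2,773 liters, $249,098.59):
Base rate for H-454 is $6.26/liter.
H-454 has an FTA preferential rate, but origin Tyrmark is not Zorara; base rate stands.
The additional-duty order on H-454 targets Galmark, not Tyrmark; it does not apply.
Duty = 2,773 × $6.26 = $17,358.98.
Total = $0.00 + $5,261.20 + $17,358.98 = $22,620.18.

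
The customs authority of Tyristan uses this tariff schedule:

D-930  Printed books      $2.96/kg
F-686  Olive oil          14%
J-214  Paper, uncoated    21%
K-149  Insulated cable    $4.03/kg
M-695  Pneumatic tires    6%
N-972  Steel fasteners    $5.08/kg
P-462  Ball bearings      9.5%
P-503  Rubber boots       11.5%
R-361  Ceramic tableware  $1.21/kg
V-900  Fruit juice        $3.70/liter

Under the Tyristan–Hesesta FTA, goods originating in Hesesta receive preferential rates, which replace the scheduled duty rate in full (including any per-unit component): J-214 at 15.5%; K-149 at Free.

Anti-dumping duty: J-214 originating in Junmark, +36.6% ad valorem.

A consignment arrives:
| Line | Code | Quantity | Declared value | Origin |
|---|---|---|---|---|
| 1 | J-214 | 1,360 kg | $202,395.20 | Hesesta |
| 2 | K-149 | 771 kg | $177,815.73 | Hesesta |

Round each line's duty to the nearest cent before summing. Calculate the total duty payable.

Line 1 (J-214, Hesesta, 1,360 kg, $202,395.20):
Base rate for J-214 is 21%.
Origin Hesesta qualifies under the Tyristan–Hesesta agreement and J-214 is covered: preferential rate 15.5% applies instead.
The additional-duty order on J-214 targets Junmark, not Hesesta; it does not apply.
Duty = $202,395.20 × 15.5% = $31,371.26.
Line 2 (K-149, Hesesta, 771 kg, $177,815.73):
Base rate for K-149 is $4.03/kg.
Origin Hesesta qualifies under the Tyristan–Hesesta agreement and K-149 is covered: preferential rate Free applies instead.
Duty = $177,815.73 × 0% = $0.00.
Total = $31,371.26 + $0.00 = $31,371.26.

$31,371.26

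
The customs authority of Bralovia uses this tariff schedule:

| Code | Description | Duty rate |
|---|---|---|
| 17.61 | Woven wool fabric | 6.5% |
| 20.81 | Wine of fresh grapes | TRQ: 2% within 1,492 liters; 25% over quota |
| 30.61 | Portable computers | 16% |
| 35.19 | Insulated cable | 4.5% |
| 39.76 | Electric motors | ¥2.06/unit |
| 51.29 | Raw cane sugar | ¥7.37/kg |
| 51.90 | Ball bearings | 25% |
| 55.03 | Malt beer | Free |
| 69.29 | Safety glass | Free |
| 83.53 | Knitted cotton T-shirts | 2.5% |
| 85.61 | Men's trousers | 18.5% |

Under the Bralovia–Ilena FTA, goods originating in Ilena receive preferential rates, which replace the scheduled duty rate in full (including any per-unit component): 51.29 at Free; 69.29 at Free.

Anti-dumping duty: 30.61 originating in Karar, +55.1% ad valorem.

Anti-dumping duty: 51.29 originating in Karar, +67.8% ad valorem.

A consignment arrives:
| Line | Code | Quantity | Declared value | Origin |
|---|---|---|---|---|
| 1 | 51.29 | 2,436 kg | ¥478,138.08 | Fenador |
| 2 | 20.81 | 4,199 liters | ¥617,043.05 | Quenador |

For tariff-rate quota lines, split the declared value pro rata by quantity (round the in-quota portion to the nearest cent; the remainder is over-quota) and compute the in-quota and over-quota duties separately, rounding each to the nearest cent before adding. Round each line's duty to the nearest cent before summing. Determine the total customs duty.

Line 1 (51.29, Fenador, 2,436 kg, ¥478,138.08):
Base rate for 51.29 is ¥7.37/kg.
51.29 has an FTA preferential rate, but origin Fenador is not Ilena; base rate stands.
The additional-duty order on 51.29 targets Karar, not Fenador; it does not apply.
Duty = 2,436 × ¥7.37 = ¥17,953.32.
Line 2 (20.81, Quenador, 4,199 liters, ¥617,043.05):
Code 20.81 is under a tariff-rate quota (threshold 1,492 liters). In-quota: 1,492 liters at 2%; over-quota: 2,707 liters at 25%.
Pro-rata value split: in-quota = ¥617,043.05 × 1,492/4,199 = ¥219,249.40; over-quota = ¥617,043.05 − ¥219,249.40 = ¥397,793.65.
In-quota duty = ¥219,249.40 × 2% = ¥4,384.99. Over-quota duty = ¥397,793.65 × 25% = ¥99,448.41.
Line duty = ¥4,384.99 + ¥99,448.41 = ¥103,833.40.
Total = ¥17,953.32 + ¥103,833.40 = ¥121,786.72.

¥121,786.72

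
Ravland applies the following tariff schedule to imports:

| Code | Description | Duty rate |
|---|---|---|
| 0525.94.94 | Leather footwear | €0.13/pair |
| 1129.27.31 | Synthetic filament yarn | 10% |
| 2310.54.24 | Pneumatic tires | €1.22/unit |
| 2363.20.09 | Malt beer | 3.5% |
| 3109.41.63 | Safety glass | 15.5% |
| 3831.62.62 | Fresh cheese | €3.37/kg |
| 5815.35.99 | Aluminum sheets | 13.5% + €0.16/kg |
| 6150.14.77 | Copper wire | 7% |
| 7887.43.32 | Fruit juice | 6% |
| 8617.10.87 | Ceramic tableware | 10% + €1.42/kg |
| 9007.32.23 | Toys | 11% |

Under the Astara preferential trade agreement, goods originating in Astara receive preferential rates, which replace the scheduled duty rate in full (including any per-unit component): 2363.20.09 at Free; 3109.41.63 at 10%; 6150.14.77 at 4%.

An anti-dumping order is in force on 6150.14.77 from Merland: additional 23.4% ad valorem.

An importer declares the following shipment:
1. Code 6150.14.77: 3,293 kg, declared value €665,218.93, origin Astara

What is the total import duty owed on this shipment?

€26,608.76

Line 1 (6150.14.77, Astara, 3,293 kg, €665,218.93):
Base rate for 6150.14.77 is 7%.
Origin Astara qualifies under the Ravland–Astara agreement and 6150.14.77 is covered: preferential rate 4% applies instead.
The additional-duty order on 6150.14.77 targets Merland, not Astara; it does not apply.
Duty = €665,218.93 × 4% = €26,608.76.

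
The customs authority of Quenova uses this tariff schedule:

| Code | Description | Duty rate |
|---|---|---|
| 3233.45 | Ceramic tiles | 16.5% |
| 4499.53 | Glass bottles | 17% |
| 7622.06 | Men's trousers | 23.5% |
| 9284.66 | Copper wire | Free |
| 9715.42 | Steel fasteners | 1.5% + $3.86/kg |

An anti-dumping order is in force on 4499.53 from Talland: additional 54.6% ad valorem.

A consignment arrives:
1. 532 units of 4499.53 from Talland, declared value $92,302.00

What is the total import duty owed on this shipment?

$66,088.23

Line 1 (4499.53, Talland, 532 units, $92,302.00):
Base rate for 4499.53 is 17%.
Additional duty on 4499.53 from Talland: +54.6%. Applied ad valorem rate: 17% + 54.6% = 71.6%.
Duty = $92,302.00 × 71.6% = $66,088.23.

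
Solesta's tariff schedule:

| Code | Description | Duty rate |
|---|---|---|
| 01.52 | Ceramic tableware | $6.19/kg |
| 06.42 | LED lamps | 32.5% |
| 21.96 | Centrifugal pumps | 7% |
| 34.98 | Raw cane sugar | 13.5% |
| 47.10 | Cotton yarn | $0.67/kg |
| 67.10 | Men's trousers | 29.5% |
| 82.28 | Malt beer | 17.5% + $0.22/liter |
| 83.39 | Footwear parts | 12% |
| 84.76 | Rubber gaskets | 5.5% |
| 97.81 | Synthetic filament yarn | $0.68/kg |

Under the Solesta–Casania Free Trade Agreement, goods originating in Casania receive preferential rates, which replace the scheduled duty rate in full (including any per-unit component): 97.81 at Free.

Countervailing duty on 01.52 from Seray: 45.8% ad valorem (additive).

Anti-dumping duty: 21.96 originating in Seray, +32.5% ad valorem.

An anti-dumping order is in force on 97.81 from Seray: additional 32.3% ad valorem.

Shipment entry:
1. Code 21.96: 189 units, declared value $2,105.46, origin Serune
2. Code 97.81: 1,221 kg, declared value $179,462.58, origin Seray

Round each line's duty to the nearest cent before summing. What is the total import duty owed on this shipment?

$58,944.07

Line 1 (21.96, Serune, 189 units, $2,105.46):
Base rate for 21.96 is 7%.
The additional-duty order on 21.96 targets Seray, not Serune; it does not apply.
Duty = $2,105.46 × 7% = $147.38.
Line 2 (97.81, Seray, 1,221 kg, $179,462.58):
Base rate for 97.81 is $0.68/kg.
97.81 has an FTA preferential rate, but origin Seray is not Casania; base rate stands.
Additional duty on 97.81 from Seray: +32.3% ad valorem. Applied ad valorem rate = 32.3%.
Duty = $179,462.58 × 32.3% + 1,221 × $0.68 = $58,796.69.
Total = $147.38 + $58,796.69 = $58,944.07.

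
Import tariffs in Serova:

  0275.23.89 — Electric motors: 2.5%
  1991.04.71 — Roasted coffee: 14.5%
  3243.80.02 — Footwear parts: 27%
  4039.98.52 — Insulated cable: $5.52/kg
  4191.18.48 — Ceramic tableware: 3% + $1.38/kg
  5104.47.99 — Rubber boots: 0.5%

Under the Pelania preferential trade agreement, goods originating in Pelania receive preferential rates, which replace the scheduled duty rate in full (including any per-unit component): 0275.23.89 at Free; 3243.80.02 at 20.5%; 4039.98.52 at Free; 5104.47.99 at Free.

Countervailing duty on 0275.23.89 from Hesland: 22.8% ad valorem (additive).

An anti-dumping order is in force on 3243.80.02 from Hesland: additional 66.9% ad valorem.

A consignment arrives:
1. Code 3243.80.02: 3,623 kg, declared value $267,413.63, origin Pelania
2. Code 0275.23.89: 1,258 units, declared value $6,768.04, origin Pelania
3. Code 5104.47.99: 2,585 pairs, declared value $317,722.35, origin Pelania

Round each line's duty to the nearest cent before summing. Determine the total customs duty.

Line 1 (3243.80.02, Pelania, 3,623 kg, $267,413.63):
Base rate for 3243.80.02 is 27%.
Origin Pelania qualifies under the Serova–Pelania agreement and 3243.80.02 is covered: preferential rate 20.5% applies instead.
The additional-duty order on 3243.80.02 targets Hesland, not Pelania; it does not apply.
Duty = $267,413.63 × 20.5% = $54,819.79.
Line 2 (0275.23.89, Pelania, 1,258 units, $6,768.04):
Base rate for 0275.23.89 is 2.5%.
Origin Pelania qualifies under the Serova–Pelania agreement and 0275.23.89 is covered: preferential rate Free applies instead.
The additional-duty order on 0275.23.89 targets Hesland, not Pelania; it does not apply.
Duty = $6,768.04 × 0% = $0.00.
Line 3 (5104.47.99, Pelania, 2,585 pairs, $317,722.35):
Base rate for 5104.47.99 is 0.5%.
Origin Pelania qualifies under the Serova–Pelania agreement and 5104.47.99 is covered: preferential rate Free applies instead.
Duty = $317,722.35 × 0% = $0.00.
Total = $54,819.79 + $0.00 + $0.00 = $54,819.79.

$54,819.79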